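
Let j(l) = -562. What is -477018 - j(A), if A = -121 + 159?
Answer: -476456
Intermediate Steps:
A = 38
-477018 - j(A) = -477018 - 1*(-562) = -477018 + 562 = -476456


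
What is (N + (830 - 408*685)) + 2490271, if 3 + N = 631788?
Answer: 2843406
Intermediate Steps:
N = 631785 (N = -3 + 631788 = 631785)
(N + (830 - 408*685)) + 2490271 = (631785 + (830 - 408*685)) + 2490271 = (631785 + (830 - 279480)) + 2490271 = (631785 - 278650) + 2490271 = 353135 + 2490271 = 2843406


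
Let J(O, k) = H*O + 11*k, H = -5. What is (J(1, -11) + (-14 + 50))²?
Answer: 8100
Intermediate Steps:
J(O, k) = -5*O + 11*k
(J(1, -11) + (-14 + 50))² = ((-5*1 + 11*(-11)) + (-14 + 50))² = ((-5 - 121) + 36)² = (-126 + 36)² = (-90)² = 8100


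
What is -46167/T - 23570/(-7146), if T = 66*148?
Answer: -1510267/1057608 ≈ -1.4280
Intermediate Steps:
T = 9768
-46167/T - 23570/(-7146) = -46167/9768 - 23570/(-7146) = -46167*1/9768 - 23570*(-1/7146) = -1399/296 + 11785/3573 = -1510267/1057608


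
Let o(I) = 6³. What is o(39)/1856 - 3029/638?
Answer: -11819/2552 ≈ -4.6313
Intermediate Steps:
o(I) = 216
o(39)/1856 - 3029/638 = 216/1856 - 3029/638 = 216*(1/1856) - 3029*1/638 = 27/232 - 3029/638 = -11819/2552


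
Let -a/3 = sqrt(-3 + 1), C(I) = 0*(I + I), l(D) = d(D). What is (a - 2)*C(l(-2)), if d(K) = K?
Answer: 0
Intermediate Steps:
l(D) = D
C(I) = 0 (C(I) = 0*(2*I) = 0)
a = -3*I*sqrt(2) (a = -3*sqrt(-3 + 1) = -3*I*sqrt(2) ≈ -4.2426*I)
(a - 2)*C(l(-2)) = (-3*I*sqrt(2) - 2)*0 = (-2 - 3*I*sqrt(2))*0 = 0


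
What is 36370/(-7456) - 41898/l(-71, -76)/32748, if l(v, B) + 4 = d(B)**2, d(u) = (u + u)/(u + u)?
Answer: -135864283/30521136 ≈ -4.4515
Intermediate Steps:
d(u) = 1 (d(u) = (2*u)/((2*u)) = (2*u)*(1/(2*u)) = 1)
l(v, B) = -3 (l(v, B) = -4 + 1**2 = -4 + 1 = -3)
36370/(-7456) - 41898/l(-71, -76)/32748 = 36370/(-7456) - 41898/(-3)/32748 = 36370*(-1/7456) - 41898*(-1/3)*(1/32748) = -18185/3728 + 13966*(1/32748) = -18185/3728 + 6983/16374 = -135864283/30521136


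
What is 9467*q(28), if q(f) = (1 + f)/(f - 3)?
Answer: 274543/25 ≈ 10982.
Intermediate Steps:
q(f) = (1 + f)/(-3 + f)
9467*q(28) = 9467*((1 + 28)/(-3 + 28)) = 9467*(29/25) = 274543/25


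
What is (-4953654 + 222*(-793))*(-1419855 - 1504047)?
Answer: 14998740089400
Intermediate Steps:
(-4953654 + 222*(-793))*(-1419855 - 1504047) = (-4953654 - 176046)*(-2923902) = -5129700*(-2923902) = 14998740089400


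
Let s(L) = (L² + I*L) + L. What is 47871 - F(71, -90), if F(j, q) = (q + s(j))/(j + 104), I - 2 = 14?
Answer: 8371267/175 ≈ 47836.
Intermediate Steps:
I = 16 (I = 2 + 14 = 16)
s(L) = L² + 17*L (s(L) = (L² + 16*L) + L = L² + 17*L)
F(j, q) = (q + j*(17 + j))/(104 + j) (F(j, q) = (q + j*(17 + j))/(j + 104) = (q + j*(17 + j))/(104 + j))
47871 - F(71, -90) = 47871 - (-90 + 71*(17 + 71))/(104 + 71) = 47871 - (-90 + 71*88)/175 = 47871 - (-90 + 6248)/175 = 47871 - 6158/175 = 8371267/175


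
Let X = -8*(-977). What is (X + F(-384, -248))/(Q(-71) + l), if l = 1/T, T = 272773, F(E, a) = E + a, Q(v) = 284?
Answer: 1959601232/77467533 ≈ 25.296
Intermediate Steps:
X = 7816
l = 1/272773 ≈ 3.6661e-6
(X + F(-384, -248))/(Q(-71) + l) = (7816 + (-384 - 248))/(284 + 1/272773) = (7816 - 632)/(77467533/272773) = 7184*(272773/77467533) = 1959601232/77467533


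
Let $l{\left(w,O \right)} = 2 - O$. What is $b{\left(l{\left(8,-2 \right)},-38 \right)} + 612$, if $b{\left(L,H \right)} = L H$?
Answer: $460$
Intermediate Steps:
$b{\left(L,H \right)} = H L$
$b{\left(l{\left(8,-2 \right)},-38 \right)} + 612 = - 38 \left(2 - -2\right) + 612 = - 38 \left(2 + 2\right) + 612 = \left(-38\right) 4 + 612 = -152 + 612 = 460$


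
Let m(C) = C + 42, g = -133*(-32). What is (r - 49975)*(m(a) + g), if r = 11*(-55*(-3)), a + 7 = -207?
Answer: -196685440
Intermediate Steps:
g = 4256
a = -214 (a = -7 - 207 = -214)
m(C) = 42 + C
r = 1815 (r = 11*165 = 1815)
(r - 49975)*(m(a) + g) = (1815 - 49975)*((42 - 214) + 4256) = -48160*(-172 + 4256) = -48160*4084 = -196685440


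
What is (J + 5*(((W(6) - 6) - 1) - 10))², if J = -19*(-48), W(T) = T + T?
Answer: 786769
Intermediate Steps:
W(T) = 2*T
J = 912
(J + 5*(((W(6) - 6) - 1) - 10))² = (912 + 5*(((2*6 - 6) - 1) - 10))² = (912 + 5*(((12 - 6) - 1) - 10))² = (912 + 5*((6 - 1) - 10))² = (912 + 5*(5 - 10))² = (912 + 5*(-5))² = (912 - 25)² = 887² = 786769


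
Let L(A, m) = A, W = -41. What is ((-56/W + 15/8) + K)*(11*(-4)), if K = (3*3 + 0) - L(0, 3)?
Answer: -44165/82 ≈ -538.60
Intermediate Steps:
K = 9 (K = (3*3 + 0) - 1*0 = (9 + 0) + 0 = 9 + 0 = 9)
((-56/W + 15/8) + K)*(11*(-4)) = ((-56/(-41) + 15/8) + 9)*(11*(-4)) = ((-56*(-1/41) + 15*(⅛)) + 9)*(-44) = ((56/41 + 15/8) + 9)*(-44) = (1063/328 + 9)*(-44) = (4015/328)*(-44) = -44165/82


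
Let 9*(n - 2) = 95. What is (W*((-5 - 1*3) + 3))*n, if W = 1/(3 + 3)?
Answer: -565/54 ≈ -10.463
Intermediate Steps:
n = 113/9 (n = 2 + (⅑)*95 = 2 + 95/9 = 113/9 ≈ 12.556)
W = ⅙ (W = 1/6 = ⅙ ≈ 0.16667)
(W*((-5 - 1*3) + 3))*n = (((-5 - 1*3) + 3)/6)*(113/9) = (((-5 - 3) + 3)/6)*(113/9) = ((-8 + 3)/6)*(113/9) = ((⅙)*(-5))*(113/9) = -⅚*113/9 = -565/54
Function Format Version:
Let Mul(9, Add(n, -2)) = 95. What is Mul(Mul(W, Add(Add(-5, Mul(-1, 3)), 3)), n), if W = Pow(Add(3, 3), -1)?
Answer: Rational(-565, 54) ≈ -10.463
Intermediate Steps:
n = Rational(113, 9) (n = Add(2, Mul(Rational(1, 9), 95)) = Add(2, Rational(95, 9)) = Rational(113, 9) ≈ 12.556)
W = Rational(1, 6) (W = Pow(6, -1) = Rational(1, 6) ≈ 0.16667)
Mul(Mul(W, Add(Add(-5, Mul(-1, 3)), 3)), n) = Mul(Mul(Rational(1, 6), Add(Add(-5, Mul(-1, 3)), 3)), Rational(113, 9)) = Mul(Mul(Rational(1, 6), Add(Add(-5, -3), 3)), Rational(113, 9)) = Mul(Mul(Rational(1, 6), Add(-8, 3)), Rational(113, 9)) = Mul(Mul(Rational(1, 6), -5), Rational(113, 9)) = Mul(Rational(-5, 6), Rational(113, 9)) = Rational(-565, 54)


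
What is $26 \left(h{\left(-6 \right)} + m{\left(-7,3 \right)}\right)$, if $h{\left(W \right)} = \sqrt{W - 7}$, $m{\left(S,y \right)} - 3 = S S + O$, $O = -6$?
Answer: $1196 + 26 i \sqrt{13} \approx 1196.0 + 93.744 i$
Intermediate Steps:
$m{\left(S,y \right)} = -3 + S^{2}$ ($m{\left(S,y \right)} = 3 + \left(S S - 6\right) = 3 + \left(S^{2} - 6\right) = 3 + \left(-6 + S^{2}\right) = -3 + S^{2}$)
$h{\left(W \right)} = \sqrt{-7 + W}$
$26 \left(h{\left(-6 \right)} + m{\left(-7,3 \right)}\right) = 26 \left(\sqrt{-7 - 6} - \left(3 - \left(-7\right)^{2}\right)\right) = 26 \left(\sqrt{-13} + \left(-3 + 49\right)\right) = 26 \left(i \sqrt{13} + 46\right) = 26 \left(46 + i \sqrt{13}\right) = 1196 + 26 i \sqrt{13}$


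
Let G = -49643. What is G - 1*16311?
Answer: -65954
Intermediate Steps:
G - 1*16311 = -49643 - 1*16311 = -49643 - 16311 = -65954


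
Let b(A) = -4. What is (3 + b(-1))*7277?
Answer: -7277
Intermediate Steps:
(3 + b(-1))*7277 = (3 - 4)*7277 = -1*7277 = -7277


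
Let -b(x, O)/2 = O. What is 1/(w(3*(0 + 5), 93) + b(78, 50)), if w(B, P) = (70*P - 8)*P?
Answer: 1/604586 ≈ 1.6540e-6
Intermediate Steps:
w(B, P) = P*(-8 + 70*P) (w(B, P) = (-8 + 70*P)*P = P*(-8 + 70*P))
b(x, O) = -2*O
1/(w(3*(0 + 5), 93) + b(78, 50)) = 1/(2*93*(-4 + 35*93) - 2*50) = 1/(2*93*(-4 + 3255) - 100) = 1/(2*93*3251 - 100) = 1/(604686 - 100) = 1/604586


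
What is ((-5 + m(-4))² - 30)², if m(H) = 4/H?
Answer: 36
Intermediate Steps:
((-5 + m(-4))² - 30)² = ((-5 + 4/(-4))² - 30)² = ((-5 + 4*(-¼))² - 30)² = ((-5 - 1)² - 30)² = ((-6)² - 30)² = (36 - 30)² = 6² = 36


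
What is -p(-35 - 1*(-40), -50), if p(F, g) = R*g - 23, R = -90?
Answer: -4477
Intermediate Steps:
p(F, g) = -23 - 90*g (p(F, g) = -90*g - 23 = -23 - 90*g)
-p(-35 - 1*(-40), -50) = -(-23 - 90*(-50)) = -(-23 + 4500) = -1*4477 = -4477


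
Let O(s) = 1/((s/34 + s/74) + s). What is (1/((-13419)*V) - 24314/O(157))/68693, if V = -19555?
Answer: -657109698791484331/11338121384279865 ≈ -57.956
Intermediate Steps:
O(s) = 629/(656*s) (O(s) = 1/((s*(1/34) + s*(1/74)) + s) = 1/((s/34 + s/74) + s) = 1/(27*s/629 + s) = 1/(656*s/629) = 629/(656*s))
(1/((-13419)*V) - 24314/O(157))/68693 = (1/(-13419*(-19555)) - 24314/((629/656)/157))/68693 = (-1/13419*(-1/19555) - 24314/((629/656)*(1/157)))*(1/68693) = (1/262408545 - 24314/629/102992)*(1/68693) = (1/262408545 - 24314*102992/629)*(1/68693) = (1/262408545 - 2504147488/629)*(1/68693) = -657109698791484331/165054974805*1/68693 = -657109698791484331/11338121384279865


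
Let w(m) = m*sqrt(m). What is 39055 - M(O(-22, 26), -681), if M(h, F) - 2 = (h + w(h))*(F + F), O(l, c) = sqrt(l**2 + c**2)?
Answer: 39053 + 2724*sqrt(290) + 5448*6097250**(1/4) ≈ 3.5616e+5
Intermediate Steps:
w(m) = m**(3/2)
O(l, c) = sqrt(c**2 + l**2)
M(h, F) = 2 + 2*F*(h + h**(3/2)) (M(h, F) = 2 + (h + h**(3/2))*(F + F) = 2 + (h + h**(3/2))*(2*F) = 2 + 2*F*(h + h**(3/2)))
39055 - M(O(-22, 26), -681) = 39055 - (2 + 2*(-681)*sqrt(26**2 + (-22)**2) + 2*(-681)*(sqrt(26**2 + (-22)**2))**(3/2)) = 39055 - (2 + 2*(-681)*sqrt(676 + 484) + 2*(-681)*(sqrt(676 + 484))**(3/2)) = 39055 - (2 + 2*(-681)*sqrt(1160) + 2*(-681)*(sqrt(1160))**(3/2)) = 39055 - (2 + 2*(-681)*(2*sqrt(290)) + 2*(-681)*(2*sqrt(290))**(3/2)) = 39055 - (2 - 2724*sqrt(290) + 2*(-681)*(4*2**(1/4)*145**(3/4))) = 39055 - (2 - 2724*sqrt(290) - 5448*2**(1/4)*145**(3/4)) = 39055 + (-2 + 2724*sqrt(290) + 5448*2**(1/4)*145**(3/4)) = 39053 + 2724*sqrt(290) + 5448*2**(1/4)*145**(3/4)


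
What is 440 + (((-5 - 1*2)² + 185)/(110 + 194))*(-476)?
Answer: 2797/38 ≈ 73.605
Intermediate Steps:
440 + (((-5 - 1*2)² + 185)/(110 + 194))*(-476) = 440 + (((-5 - 2)² + 185)/304)*(-476) = 440 + (((-7)² + 185)*(1/304))*(-476) = 440 + ((49 + 185)*(1/304))*(-476) = 440 + (234*(1/304))*(-476) = 440 + (117/152)*(-476) = 440 - 13923/38 = 2797/38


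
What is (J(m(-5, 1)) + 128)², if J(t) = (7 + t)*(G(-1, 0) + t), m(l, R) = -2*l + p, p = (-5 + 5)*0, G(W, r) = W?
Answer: 78961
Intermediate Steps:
p = 0 (p = 0*0 = 0)
m(l, R) = -2*l (m(l, R) = -2*l + 0 = -2*l)
J(t) = (-1 + t)*(7 + t) (J(t) = (7 + t)*(-1 + t) = (-1 + t)*(7 + t))
(J(m(-5, 1)) + 128)² = ((-7 + (-2*(-5))² + 6*(-2*(-5))) + 128)² = ((-7 + 10² + 6*10) + 128)² = ((-7 + 100 + 60) + 128)² = (153 + 128)² = 281² = 78961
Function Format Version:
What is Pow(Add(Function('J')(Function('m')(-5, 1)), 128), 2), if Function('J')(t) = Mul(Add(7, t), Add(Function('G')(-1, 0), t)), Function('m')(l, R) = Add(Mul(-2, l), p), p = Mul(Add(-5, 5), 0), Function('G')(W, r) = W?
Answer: 78961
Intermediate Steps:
p = 0 (p = Mul(0, 0) = 0)
Function('m')(l, R) = Mul(-2, l) (Function('m')(l, R) = Add(Mul(-2, l), 0) = Mul(-2, l))
Function('J')(t) = Mul(Add(-1, t), Add(7, t)) (Function('J')(t) = Mul(Add(7, t), Add(-1, t)) = Mul(Add(-1, t), Add(7, t)))
Pow(Add(Function('J')(Function('m')(-5, 1)), 128), 2) = Pow(Add(Add(-7, Pow(Mul(-2, -5), 2), Mul(6, Mul(-2, -5))), 128), 2) = Pow(Add(Add(-7, Pow(10, 2), Mul(6, 10)), 128), 2) = Pow(Add(Add(-7, 100, 60), 128), 2) = Pow(Add(153, 128), 2) = Pow(281, 2) = 78961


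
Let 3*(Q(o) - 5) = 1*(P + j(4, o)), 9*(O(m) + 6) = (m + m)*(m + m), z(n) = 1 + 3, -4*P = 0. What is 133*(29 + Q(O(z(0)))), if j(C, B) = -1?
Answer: 13433/3 ≈ 4477.7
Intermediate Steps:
P = 0 (P = -¼*0 = 0)
z(n) = 4
O(m) = -6 + 4*m²/9 (O(m) = -6 + ((m + m)*(m + m))/9 = -6 + ((2*m)*(2*m))/9 = -6 + (4*m²)/9 = -6 + 4*m²/9)
Q(o) = 14/3 (Q(o) = 5 + (1*(0 - 1))/3 = 5 + (1*(-1))/3 = 5 + (⅓)*(-1) = 5 - ⅓ = 14/3)
133*(29 + Q(O(z(0)))) = 133*(29 + 14/3) = 133*(101/3) = 13433/3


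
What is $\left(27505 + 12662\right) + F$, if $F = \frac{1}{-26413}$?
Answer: $\frac{1060930970}{26413} \approx 40167.0$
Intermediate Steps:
$F = - \frac{1}{26413} \approx -3.786 \cdot 10^{-5}$
$\left(27505 + 12662\right) + F = \left(27505 + 12662\right) - \frac{1}{26413} = 40167 - \frac{1}{26413} = \frac{1060930970}{26413}$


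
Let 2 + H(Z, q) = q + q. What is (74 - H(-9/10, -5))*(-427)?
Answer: -36722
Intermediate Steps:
H(Z, q) = -2 + 2*q (H(Z, q) = -2 + (q + q) = -2 + 2*q)
(74 - H(-9/10, -5))*(-427) = (74 - (-2 + 2*(-5)))*(-427) = (74 - (-2 - 10))*(-427) = (74 - 1*(-12))*(-427) = (74 + 12)*(-427) = 86*(-427) = -36722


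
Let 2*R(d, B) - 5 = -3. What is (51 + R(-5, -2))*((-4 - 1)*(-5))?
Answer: 1300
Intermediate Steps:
R(d, B) = 1 (R(d, B) = 5/2 + (½)*(-3) = 5/2 - 3/2 = 1)
(51 + R(-5, -2))*((-4 - 1)*(-5)) = (51 + 1)*((-4 - 1)*(-5)) = 52*(-5*(-5)) = 52*25 = 1300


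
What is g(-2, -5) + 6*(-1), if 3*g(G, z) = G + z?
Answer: -25/3 ≈ -8.3333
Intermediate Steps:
g(G, z) = G/3 + z/3 (g(G, z) = (G + z)/3 = G/3 + z/3)
g(-2, -5) + 6*(-1) = ((1/3)*(-2) + (1/3)*(-5)) + 6*(-1) = (-2/3 - 5/3) - 6 = -7/3 - 6 = -25/3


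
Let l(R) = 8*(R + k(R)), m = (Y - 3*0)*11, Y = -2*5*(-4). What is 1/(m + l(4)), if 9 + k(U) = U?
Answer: 1/432 ≈ 0.0023148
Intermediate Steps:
Y = 40 (Y = -10*(-4) = 40)
k(U) = -9 + U
m = 440 (m = (40 - 3*0)*11 = (40 + 0)*11 = 40*11 = 440)
l(R) = -72 + 16*R (l(R) = 8*(R + (-9 + R)) = 8*(-9 + 2*R) = -72 + 16*R)
1/(m + l(4)) = 1/(440 + (-72 + 16*4)) = 1/(440 + (-72 + 64)) = 1/(440 - 8) = 1/432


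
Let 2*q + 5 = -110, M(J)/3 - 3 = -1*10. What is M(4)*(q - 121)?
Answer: 7497/2 ≈ 3748.5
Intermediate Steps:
M(J) = -21 (M(J) = 9 + 3*(-1*10) = 9 + 3*(-10) = 9 - 30 = -21)
q = -115/2 (q = -5/2 + (1/2)*(-110) = -5/2 - 55 = -115/2 ≈ -57.500)
M(4)*(q - 121) = -21*(-115/2 - 121) = -21*(-357/2) = 7497/2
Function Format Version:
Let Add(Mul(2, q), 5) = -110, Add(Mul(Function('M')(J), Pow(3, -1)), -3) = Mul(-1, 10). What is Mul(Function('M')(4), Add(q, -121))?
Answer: Rational(7497, 2) ≈ 3748.5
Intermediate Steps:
Function('M')(J) = -21 (Function('M')(J) = Add(9, Mul(3, Mul(-1, 10))) = Add(9, Mul(3, -10)) = Add(9, -30) = -21)
q = Rational(-115, 2) (q = Add(Rational(-5, 2), Mul(Rational(1, 2), -110)) = Add(Rational(-5, 2), -55) = Rational(-115, 2) ≈ -57.500)
Mul(Function('M')(4), Add(q, -121)) = Mul(-21, Add(Rational(-115, 2), -121)) = Mul(-21, Rational(-357, 2)) = Rational(7497, 2)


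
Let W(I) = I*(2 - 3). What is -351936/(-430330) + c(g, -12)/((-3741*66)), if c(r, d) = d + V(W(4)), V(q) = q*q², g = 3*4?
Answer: 21731953774/26562764745 ≈ 0.81814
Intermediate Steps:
W(I) = -I (W(I) = I*(-1) = -I)
g = 12
V(q) = q³
c(r, d) = -64 + d (c(r, d) = d + (-1*4)³ = d + (-4)³ = d - 64 = -64 + d)
-351936/(-430330) + c(g, -12)/((-3741*66)) = -351936/(-430330) + (-64 - 12)/((-3741*66)) = -351936*(-1/430330) - 76/(-246906) = 175968/215165 - 76*(-1/246906) = 175968/215165 + 38/123453 = 21731953774/26562764745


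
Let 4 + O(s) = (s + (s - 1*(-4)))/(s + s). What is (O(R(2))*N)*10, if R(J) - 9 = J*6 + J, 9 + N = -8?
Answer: 11390/23 ≈ 495.22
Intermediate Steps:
N = -17 (N = -9 - 8 = -17)
R(J) = 9 + 7*J (R(J) = 9 + (J*6 + J) = 9 + (6*J + J) = 9 + 7*J)
O(s) = -4 + (4 + 2*s)/(2*s) (O(s) = -4 + (s + (s - 1*(-4)))/(s + s) = -4 + (s + (s + 4))/((2*s)) = -4 + (s + (4 + s))*(1/(2*s)) = -4 + (4 + 2*s)*(1/(2*s)) = -4 + (4 + 2*s)/(2*s))
(O(R(2))*N)*10 = ((-3 + 2/(9 + 7*2))*(-17))*10 = ((-3 + 2/(9 + 14))*(-17))*10 = ((-3 + 2/23)*(-17))*10 = -67/23*(-17)*10 = (1139/23)*10 = 11390/23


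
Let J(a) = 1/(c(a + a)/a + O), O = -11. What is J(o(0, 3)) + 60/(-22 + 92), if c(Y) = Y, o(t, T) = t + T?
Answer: 47/63 ≈ 0.74603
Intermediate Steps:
o(t, T) = T + t
J(a) = -⅑ (J(a) = 1/((a + a)/a - 11) = 1/((2*a)/a - 11) = 1/(2 - 11) = 1/(-9) = -⅑)
J(o(0, 3)) + 60/(-22 + 92) = -⅑ + 60/(-22 + 92) = -⅑ + 60/70 = -⅑ + 60*(1/70) = -⅑ + 6/7 = 47/63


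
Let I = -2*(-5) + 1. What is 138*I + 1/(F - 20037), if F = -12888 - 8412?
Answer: 62749565/41337 ≈ 1518.0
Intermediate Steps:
F = -21300
I = 11 (I = 10 + 1 = 11)
138*I + 1/(F - 20037) = 138*11 + 1/(-21300 - 20037) = 1518 + 1/(-41337) = 1518 - 1/41337 = 62749565/41337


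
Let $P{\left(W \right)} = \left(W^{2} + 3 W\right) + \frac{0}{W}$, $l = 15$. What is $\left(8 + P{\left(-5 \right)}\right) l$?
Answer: $270$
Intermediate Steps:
$P{\left(W \right)} = W^{2} + 3 W$ ($P{\left(W \right)} = \left(W^{2} + 3 W\right) + 0 = W^{2} + 3 W$)
$\left(8 + P{\left(-5 \right)}\right) l = \left(8 - 5 \left(3 - 5\right)\right) 15 = \left(8 - -10\right) 15 = \left(8 + 10\right) 15 = 18 \cdot 15 = 270$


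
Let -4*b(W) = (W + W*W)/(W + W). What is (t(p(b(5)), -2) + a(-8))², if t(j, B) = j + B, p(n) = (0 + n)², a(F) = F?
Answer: 22801/256 ≈ 89.066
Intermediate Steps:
b(W) = -(W + W²)/(8*W) (b(W) = -(W + W*W)/(4*(W + W)) = -(W + W²)/(4*(2*W)) = -(W + W²)*1/(2*W)/4 = -(W + W²)/(8*W))
p(n) = n²
t(j, B) = B + j
(t(p(b(5)), -2) + a(-8))² = ((-2 + (-⅛ - ⅛*5)²) - 8)² = ((-2 + (-⅛ - 5/8)²) - 8)² = ((-2 + (-¾)²) - 8)² = ((-2 + 9/16) - 8)² = (-23/16 - 8)² = (-151/16)² = 22801/256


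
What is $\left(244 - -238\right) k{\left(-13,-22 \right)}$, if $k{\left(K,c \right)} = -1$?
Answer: $-482$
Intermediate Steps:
$\left(244 - -238\right) k{\left(-13,-22 \right)} = \left(244 - -238\right) \left(-1\right) = \left(244 + 238\right) \left(-1\right) = 482 \left(-1\right) = -482$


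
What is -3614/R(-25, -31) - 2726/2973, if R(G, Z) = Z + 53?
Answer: -5402197/32703 ≈ -165.19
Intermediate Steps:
R(G, Z) = 53 + Z
-3614/R(-25, -31) - 2726/2973 = -3614/(53 - 31) - 2726/2973 = -3614/22 - 2726*1/2973 = -3614*1/22 - 2726/2973 = -1807/11 - 2726/2973 = -5402197/32703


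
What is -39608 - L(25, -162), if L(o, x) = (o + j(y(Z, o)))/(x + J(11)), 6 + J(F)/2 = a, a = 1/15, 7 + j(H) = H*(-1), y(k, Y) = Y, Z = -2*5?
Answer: -103297769/2608 ≈ -39608.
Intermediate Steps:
Z = -10
j(H) = -7 - H (j(H) = -7 + H*(-1) = -7 - H)
a = 1/15 ≈ 0.066667
J(F) = -178/15 (J(F) = -12 + 2*(1/15) = -12 + 2/15 = -178/15)
L(o, x) = -7/(-178/15 + x) (L(o, x) = (o + (-7 - o))/(x - 178/15) = -7/(-178/15 + x))
-39608 - L(25, -162) = -39608 - (-105)/(-178 + 15*(-162)) = -39608 - (-105)/(-178 - 2430) = -39608 - (-105)/(-2608) = -39608 - (-105)*(-1)/2608 = -39608 - 1*105/2608 = -39608 - 105/2608 = -103297769/2608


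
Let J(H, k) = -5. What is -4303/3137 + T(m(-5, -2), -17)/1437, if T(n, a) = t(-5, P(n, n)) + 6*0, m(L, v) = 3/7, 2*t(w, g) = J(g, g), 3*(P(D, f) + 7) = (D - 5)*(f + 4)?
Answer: -12382507/9015738 ≈ -1.3734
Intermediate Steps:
P(D, f) = -7 + (-5 + D)*(4 + f)/3 (P(D, f) = -7 + ((D - 5)*(f + 4))/3 = -7 + ((-5 + D)*(4 + f))/3 = -7 + (-5 + D)*(4 + f)/3)
t(w, g) = -5/2 (t(w, g) = (½)*(-5) = -5/2)
m(L, v) = 3/7 (m(L, v) = 3*(⅐) = 3/7)
T(n, a) = -5/2 (T(n, a) = -5/2 + 6*0 = -5/2 + 0 = -5/2)
-4303/3137 + T(m(-5, -2), -17)/1437 = -4303/3137 - 5/2/1437 = -4303*1/3137 - 5/2*1/1437 = -4303/3137 - 5/2874 = -12382507/9015738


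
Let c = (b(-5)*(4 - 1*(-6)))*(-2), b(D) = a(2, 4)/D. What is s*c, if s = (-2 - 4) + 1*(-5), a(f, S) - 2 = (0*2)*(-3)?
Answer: -88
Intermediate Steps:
a(f, S) = 2 (a(f, S) = 2 + (0*2)*(-3) = 2 + 0*(-3) = 2 + 0 = 2)
b(D) = 2/D
c = 8 (c = ((2/(-5))*(4 - 1*(-6)))*(-2) = ((2*(-⅕))*(4 + 6))*(-2) = -⅖*10*(-2) = -4*(-2) = 8)
s = -11 (s = -6 - 5 = -11)
s*c = -11*8 = -88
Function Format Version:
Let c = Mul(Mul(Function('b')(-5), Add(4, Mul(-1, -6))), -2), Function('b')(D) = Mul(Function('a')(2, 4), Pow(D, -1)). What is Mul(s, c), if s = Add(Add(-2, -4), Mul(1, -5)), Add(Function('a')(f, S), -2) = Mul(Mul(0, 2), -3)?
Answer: -88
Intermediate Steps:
Function('a')(f, S) = 2 (Function('a')(f, S) = Add(2, Mul(Mul(0, 2), -3)) = Add(2, Mul(0, -3)) = Add(2, 0) = 2)
Function('b')(D) = Mul(2, Pow(D, -1))
c = 8 (c = Mul(Mul(Mul(2, Pow(-5, -1)), Add(4, Mul(-1, -6))), -2) = Mul(Mul(Mul(2, Rational(-1, 5)), Add(4, 6)), -2) = Mul(Mul(Rational(-2, 5), 10), -2) = Mul(-4, -2) = 8)
s = -11 (s = Add(-6, -5) = -11)
Mul(s, c) = Mul(-11, 8) = -88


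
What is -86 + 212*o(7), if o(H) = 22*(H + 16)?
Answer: 107186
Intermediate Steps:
o(H) = 352 + 22*H (o(H) = 22*(16 + H) = 352 + 22*H)
-86 + 212*o(7) = -86 + 212*(352 + 22*7) = -86 + 212*(352 + 154) = -86 + 212*506 = -86 + 107272 = 107186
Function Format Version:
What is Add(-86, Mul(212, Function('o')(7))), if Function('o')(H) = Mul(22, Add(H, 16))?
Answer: 107186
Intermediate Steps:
Function('o')(H) = Add(352, Mul(22, H)) (Function('o')(H) = Mul(22, Add(16, H)) = Add(352, Mul(22, H)))
Add(-86, Mul(212, Function('o')(7))) = Add(-86, Mul(212, Add(352, Mul(22, 7)))) = Add(-86, Mul(212, Add(352, 154))) = Add(-86, Mul(212, 506)) = Add(-86, 107272) = 107186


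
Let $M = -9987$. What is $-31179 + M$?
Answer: $-41166$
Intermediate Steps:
$-31179 + M = -31179 - 9987 = -41166$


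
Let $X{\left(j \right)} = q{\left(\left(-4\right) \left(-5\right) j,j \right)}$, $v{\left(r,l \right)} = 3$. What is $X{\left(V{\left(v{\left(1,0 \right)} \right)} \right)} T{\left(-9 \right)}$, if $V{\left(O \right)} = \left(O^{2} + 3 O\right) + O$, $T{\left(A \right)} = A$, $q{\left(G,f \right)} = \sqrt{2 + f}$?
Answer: $- 9 \sqrt{23} \approx -43.162$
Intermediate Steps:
$V{\left(O \right)} = O^{2} + 4 O$
$X{\left(j \right)} = \sqrt{2 + j}$
$X{\left(V{\left(v{\left(1,0 \right)} \right)} \right)} T{\left(-9 \right)} = \sqrt{2 + 3 \left(4 + 3\right)} \left(-9\right) = \sqrt{2 + 3 \cdot 7} \left(-9\right) = \sqrt{2 + 21} \left(-9\right) = \sqrt{23} \left(-9\right) = - 9 \sqrt{23}$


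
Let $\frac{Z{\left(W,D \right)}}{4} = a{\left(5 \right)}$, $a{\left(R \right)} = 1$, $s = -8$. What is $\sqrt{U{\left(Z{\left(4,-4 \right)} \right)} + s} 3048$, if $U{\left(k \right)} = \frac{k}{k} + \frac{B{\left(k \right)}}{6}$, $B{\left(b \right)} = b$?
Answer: $1016 i \sqrt{57} \approx 7670.6 i$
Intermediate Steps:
$Z{\left(W,D \right)} = 4$ ($Z{\left(W,D \right)} = 4 \cdot 1 = 4$)
$U{\left(k \right)} = 1 + \frac{k}{6}$ ($U{\left(k \right)} = \frac{k}{k} + \frac{k}{6} = 1 + k \frac{1}{6} = 1 + \frac{k}{6}$)
$\sqrt{U{\left(Z{\left(4,-4 \right)} \right)} + s} 3048 = \sqrt{\left(1 + \frac{1}{6} \cdot 4\right) - 8} \cdot 3048 = \sqrt{\left(1 + \frac{2}{3}\right) - 8} \cdot 3048 = \sqrt{\frac{5}{3} - 8} \cdot 3048 = \sqrt{- \frac{19}{3}} \cdot 3048 = \frac{i \sqrt{57}}{3} \cdot 3048 = 1016 i \sqrt{57}$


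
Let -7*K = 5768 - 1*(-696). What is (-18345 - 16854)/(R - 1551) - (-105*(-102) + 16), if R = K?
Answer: -185538653/17321 ≈ -10712.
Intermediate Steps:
K = -6464/7 (K = -(5768 - 1*(-696))/7 = -(5768 + 696)/7 = -⅐*6464 = -6464/7 ≈ -923.43)
R = -6464/7 ≈ -923.43
(-18345 - 16854)/(R - 1551) - (-105*(-102) + 16) = (-18345 - 16854)/(-6464/7 - 1551) - (-105*(-102) + 16) = -35199/(-17321/7) - (10710 + 16) = -35199*(-7/17321) - 1*10726 = 246393/17321 - 10726 = -185538653/17321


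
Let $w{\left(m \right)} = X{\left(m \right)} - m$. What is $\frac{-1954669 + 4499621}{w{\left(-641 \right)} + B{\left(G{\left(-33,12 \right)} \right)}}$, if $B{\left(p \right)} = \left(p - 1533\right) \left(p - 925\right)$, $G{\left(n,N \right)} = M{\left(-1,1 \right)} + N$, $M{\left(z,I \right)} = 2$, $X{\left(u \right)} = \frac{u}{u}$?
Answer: $\frac{2544952}{1384451} \approx 1.8382$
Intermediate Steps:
$X{\left(u \right)} = 1$
$G{\left(n,N \right)} = 2 + N$
$w{\left(m \right)} = 1 - m$
$B{\left(p \right)} = \left(-1533 + p\right) \left(-925 + p\right)$
$\frac{-1954669 + 4499621}{w{\left(-641 \right)} + B{\left(G{\left(-33,12 \right)} \right)}} = \frac{-1954669 + 4499621}{\left(1 - -641\right) + \left(1418025 + \left(2 + 12\right)^{2} - 2458 \left(2 + 12\right)\right)} = \frac{2544952}{\left(1 + 641\right) + \left(1418025 + 14^{2} - 34412\right)} = \frac{2544952}{642 + \left(1418025 + 196 - 34412\right)} = \frac{2544952}{642 + 1383809} = \frac{2544952}{1384451}$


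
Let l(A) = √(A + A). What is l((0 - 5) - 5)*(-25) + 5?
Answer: 5 - 50*I*√5 ≈ 5.0 - 111.8*I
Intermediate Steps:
l(A) = √2*√A (l(A) = √(2*A) = √2*√A)
l((0 - 5) - 5)*(-25) + 5 = (√2*√((0 - 5) - 5))*(-25) + 5 = (√2*√(-5 - 5))*(-25) + 5 = (√2*√(-10))*(-25) + 5 = (√2*(I*√10))*(-25) + 5 = (2*I*√5)*(-25) + 5 = -50*I*√5 + 5 = 5 - 50*I*√5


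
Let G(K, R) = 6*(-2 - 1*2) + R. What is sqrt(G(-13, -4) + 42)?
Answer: sqrt(14) ≈ 3.7417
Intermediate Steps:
G(K, R) = -24 + R (G(K, R) = 6*(-2 - 2) + R = 6*(-4) + R = -24 + R)
sqrt(G(-13, -4) + 42) = sqrt((-24 - 4) + 42) = sqrt(-28 + 42) = sqrt(14)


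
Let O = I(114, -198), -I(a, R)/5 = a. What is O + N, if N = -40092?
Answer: -40662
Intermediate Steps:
I(a, R) = -5*a
O = -570 (O = -5*114 = -570)
O + N = -570 - 40092 = -40662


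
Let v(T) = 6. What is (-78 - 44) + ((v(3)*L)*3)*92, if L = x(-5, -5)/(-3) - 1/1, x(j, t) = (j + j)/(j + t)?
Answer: -2330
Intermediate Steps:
x(j, t) = 2*j/(j + t) (x(j, t) = (2*j)/(j + t) = 2*j/(j + t))
L = -4/3 (L = (2*(-5)/(-5 - 5))/(-3) - 1/1 = (2*(-5)/(-10))*(-⅓) - 1*1 = (2*(-5)*(-⅒))*(-⅓) - 1 = 1*(-⅓) - 1 = -⅓ - 1 = -4/3 ≈ -1.3333)
(-78 - 44) + ((v(3)*L)*3)*92 = (-78 - 44) + ((6*(-4/3))*3)*92 = -122 - 8*3*92 = -122 - 24*92 = -122 - 2208 = -2330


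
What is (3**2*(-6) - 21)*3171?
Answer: -237825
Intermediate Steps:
(3**2*(-6) - 21)*3171 = (9*(-6) - 21)*3171 = (-54 - 21)*3171 = -75*3171 = -237825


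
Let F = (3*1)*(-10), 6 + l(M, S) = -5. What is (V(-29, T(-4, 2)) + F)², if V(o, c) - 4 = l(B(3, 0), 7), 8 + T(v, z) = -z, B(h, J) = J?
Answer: 1369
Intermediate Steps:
l(M, S) = -11 (l(M, S) = -6 - 5 = -11)
T(v, z) = -8 - z
F = -30 (F = 3*(-10) = -30)
V(o, c) = -7 (V(o, c) = 4 - 11 = -7)
(V(-29, T(-4, 2)) + F)² = (-7 - 30)² = (-37)² = 1369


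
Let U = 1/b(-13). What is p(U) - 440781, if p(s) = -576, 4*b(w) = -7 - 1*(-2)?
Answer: -441357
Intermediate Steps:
b(w) = -5/4 (b(w) = (-7 - 1*(-2))/4 = (-7 + 2)/4 = (1/4)*(-5) = -5/4)
U = -4/5 (U = 1/(-5/4) = -4/5 ≈ -0.80000)
p(U) - 440781 = -576 - 440781 = -441357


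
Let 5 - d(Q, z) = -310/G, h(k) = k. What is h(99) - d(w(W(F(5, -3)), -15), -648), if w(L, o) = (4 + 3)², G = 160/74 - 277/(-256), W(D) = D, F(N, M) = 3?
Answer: -47794/30729 ≈ -1.5553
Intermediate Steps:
G = 30729/9472 (G = 160*(1/74) - 277*(-1/256) = 80/37 + 277/256 = 30729/9472 ≈ 3.2442)
w(L, o) = 49 (w(L, o) = 7² = 49)
d(Q, z) = 3089965/30729 (d(Q, z) = 5 - (-310)/30729/9472 = 5 - (-310)*9472/30729 = 5 - 1*(-2936320/30729) = 5 + 2936320/30729 = 3089965/30729)
h(99) - d(w(W(F(5, -3)), -15), -648) = 99 - 1*3089965/30729 = 99 - 3089965/30729 = -47794/30729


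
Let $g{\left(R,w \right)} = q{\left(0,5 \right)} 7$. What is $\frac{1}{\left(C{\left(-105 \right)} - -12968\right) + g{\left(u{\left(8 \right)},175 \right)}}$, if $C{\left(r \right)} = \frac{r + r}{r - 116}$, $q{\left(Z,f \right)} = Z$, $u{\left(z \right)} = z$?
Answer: $\frac{221}{2866138} \approx 7.7107 \cdot 10^{-5}$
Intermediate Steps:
$C{\left(r \right)} = \frac{2 r}{-116 + r}$
$g{\left(R,w \right)} = 0$ ($g{\left(R,w \right)} = 0 \cdot 7 = 0$)
$\frac{1}{\left(C{\left(-105 \right)} - -12968\right) + g{\left(u{\left(8 \right)},175 \right)}} = \frac{1}{\left(2 \left(-105\right) \frac{1}{-116 - 105} - -12968\right) + 0} = \frac{1}{\left(2 \left(-105\right) \frac{1}{-221} + 12968\right) + 0} = \frac{1}{\left(2 \left(-105\right) \left(- \frac{1}{221}\right) + 12968\right) + 0} = \frac{1}{\left(\frac{210}{221} + 12968\right) + 0} = \frac{1}{\frac{2866138}{221} + 0} = \frac{1}{\frac{2866138}{221}} = \frac{221}{2866138}$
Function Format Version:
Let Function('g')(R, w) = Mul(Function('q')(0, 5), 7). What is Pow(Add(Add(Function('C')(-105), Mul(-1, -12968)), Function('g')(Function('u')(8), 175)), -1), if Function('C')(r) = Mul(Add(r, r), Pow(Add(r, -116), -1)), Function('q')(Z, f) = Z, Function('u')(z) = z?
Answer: Rational(221, 2866138) ≈ 7.7107e-5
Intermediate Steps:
Function('C')(r) = Mul(2, r, Pow(Add(-116, r), -1)) (Function('C')(r) = Mul(Mul(2, r), Pow(Add(-116, r), -1)) = Mul(2, r, Pow(Add(-116, r), -1)))
Function('g')(R, w) = 0 (Function('g')(R, w) = Mul(0, 7) = 0)
Pow(Add(Add(Function('C')(-105), Mul(-1, -12968)), Function('g')(Function('u')(8), 175)), -1) = Pow(Add(Add(Mul(2, -105, Pow(Add(-116, -105), -1)), Mul(-1, -12968)), 0), -1) = Pow(Add(Add(Mul(2, -105, Pow(-221, -1)), 12968), 0), -1) = Pow(Add(Add(Mul(2, -105, Rational(-1, 221)), 12968), 0), -1) = Pow(Add(Add(Rational(210, 221), 12968), 0), -1) = Pow(Add(Rational(2866138, 221), 0), -1) = Pow(Rational(2866138, 221), -1) = Rational(221, 2866138)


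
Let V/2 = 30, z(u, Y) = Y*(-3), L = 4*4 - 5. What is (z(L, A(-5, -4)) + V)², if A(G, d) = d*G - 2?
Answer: 36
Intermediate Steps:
L = 11 (L = 16 - 5 = 11)
A(G, d) = -2 + G*d (A(G, d) = G*d - 2 = -2 + G*d)
z(u, Y) = -3*Y
V = 60 (V = 2*30 = 60)
(z(L, A(-5, -4)) + V)² = (-3*(-2 - 5*(-4)) + 60)² = (-3*(-2 + 20) + 60)² = (-3*18 + 60)² = (-54 + 60)² = 6² = 36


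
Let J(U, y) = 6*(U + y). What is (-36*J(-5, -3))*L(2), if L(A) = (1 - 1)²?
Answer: 0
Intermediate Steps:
J(U, y) = 6*U + 6*y
L(A) = 0 (L(A) = 0² = 0)
(-36*J(-5, -3))*L(2) = -36*(6*(-5) + 6*(-3))*0 = -36*(-30 - 18)*0 = -36*(-48)*0 = 1728*0 = 0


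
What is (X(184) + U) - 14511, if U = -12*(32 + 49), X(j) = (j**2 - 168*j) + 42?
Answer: -12497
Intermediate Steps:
X(j) = 42 + j**2 - 168*j
U = -972 (U = -12*81 = -972)
(X(184) + U) - 14511 = ((42 + 184**2 - 168*184) - 972) - 14511 = ((42 + 33856 - 30912) - 972) - 14511 = (2986 - 972) - 14511 = 2014 - 14511 = -12497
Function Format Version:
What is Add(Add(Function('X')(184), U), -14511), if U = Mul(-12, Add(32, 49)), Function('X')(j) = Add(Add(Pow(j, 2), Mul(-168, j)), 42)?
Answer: -12497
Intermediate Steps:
Function('X')(j) = Add(42, Pow(j, 2), Mul(-168, j))
U = -972 (U = Mul(-12, 81) = -972)
Add(Add(Function('X')(184), U), -14511) = Add(Add(Add(42, Pow(184, 2), Mul(-168, 184)), -972), -14511) = Add(Add(Add(42, 33856, -30912), -972), -14511) = Add(Add(2986, -972), -14511) = Add(2014, -14511) = -12497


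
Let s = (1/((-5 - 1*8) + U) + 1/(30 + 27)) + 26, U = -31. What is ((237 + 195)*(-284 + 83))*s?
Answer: -471751020/209 ≈ -2.2572e+6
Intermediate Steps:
s = 65195/2508 (s = (1/((-5 - 1*8) - 31) + 1/(30 + 27)) + 26 = (1/((-5 - 8) - 31) + 1/57) + 26 = (1/(-13 - 31) + 1/57) + 26 = (1/(-44) + 1/57) + 26 = (-1/44 + 1/57) + 26 = -13/2508 + 26 = 65195/2508 ≈ 25.995)
((237 + 195)*(-284 + 83))*s = ((237 + 195)*(-284 + 83))*(65195/2508) = (432*(-201))*(65195/2508) = -86832*65195/2508 = -471751020/209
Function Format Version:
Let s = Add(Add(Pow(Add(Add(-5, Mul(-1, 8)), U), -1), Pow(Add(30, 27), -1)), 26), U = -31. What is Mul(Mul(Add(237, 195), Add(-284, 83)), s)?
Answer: Rational(-471751020, 209) ≈ -2.2572e+6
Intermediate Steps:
s = Rational(65195, 2508) (s = Add(Add(Pow(Add(Add(-5, Mul(-1, 8)), -31), -1), Pow(Add(30, 27), -1)), 26) = Add(Add(Pow(Add(Add(-5, -8), -31), -1), Pow(57, -1)), 26) = Add(Add(Pow(Add(-13, -31), -1), Rational(1, 57)), 26) = Add(Add(Pow(-44, -1), Rational(1, 57)), 26) = Add(Add(Rational(-1, 44), Rational(1, 57)), 26) = Add(Rational(-13, 2508), 26) = Rational(65195, 2508) ≈ 25.995)
Mul(Mul(Add(237, 195), Add(-284, 83)), s) = Mul(Mul(Add(237, 195), Add(-284, 83)), Rational(65195, 2508)) = Mul(Mul(432, -201), Rational(65195, 2508)) = Mul(-86832, Rational(65195, 2508)) = Rational(-471751020, 209)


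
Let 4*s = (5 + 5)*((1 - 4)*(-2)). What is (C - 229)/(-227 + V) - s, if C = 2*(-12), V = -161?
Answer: -5567/388 ≈ -14.348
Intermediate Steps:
s = 15 (s = ((5 + 5)*((1 - 4)*(-2)))/4 = (10*(-3*(-2)))/4 = (10*6)/4 = (1/4)*60 = 15)
C = -24
(C - 229)/(-227 + V) - s = (-24 - 229)/(-227 - 161) - 1*15 = -253/(-388) - 15 = -253*(-1/388) - 15 = 253/388 - 15 = -5567/388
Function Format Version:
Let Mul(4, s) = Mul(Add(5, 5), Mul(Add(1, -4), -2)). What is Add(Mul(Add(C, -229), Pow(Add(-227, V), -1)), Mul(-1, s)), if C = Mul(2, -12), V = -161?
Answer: Rational(-5567, 388) ≈ -14.348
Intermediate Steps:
s = 15 (s = Mul(Rational(1, 4), Mul(Add(5, 5), Mul(Add(1, -4), -2))) = Mul(Rational(1, 4), Mul(10, Mul(-3, -2))) = Mul(Rational(1, 4), Mul(10, 6)) = Mul(Rational(1, 4), 60) = 15)
C = -24
Add(Mul(Add(C, -229), Pow(Add(-227, V), -1)), Mul(-1, s)) = Add(Mul(Add(-24, -229), Pow(Add(-227, -161), -1)), Mul(-1, 15)) = Add(Mul(-253, Pow(-388, -1)), -15) = Add(Mul(-253, Rational(-1, 388)), -15) = Add(Rational(253, 388), -15) = Rational(-5567, 388)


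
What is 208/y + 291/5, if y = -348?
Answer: 25057/435 ≈ 57.602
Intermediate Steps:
208/y + 291/5 = 208/(-348) + 291/5 = 208*(-1/348) + 291*(1/5) = -52/87 + 291/5 = 25057/435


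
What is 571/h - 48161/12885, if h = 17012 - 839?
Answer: -257183506/69463035 ≈ -3.7024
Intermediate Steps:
h = 16173
571/h - 48161/12885 = 571/16173 - 48161/12885 = -257183506/69463035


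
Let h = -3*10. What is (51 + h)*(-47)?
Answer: -987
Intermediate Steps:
h = -30
(51 + h)*(-47) = (51 - 30)*(-47) = 21*(-47) = -987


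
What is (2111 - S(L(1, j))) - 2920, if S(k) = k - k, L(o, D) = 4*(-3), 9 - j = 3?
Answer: -809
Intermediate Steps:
j = 6 (j = 9 - 1*3 = 9 - 3 = 6)
L(o, D) = -12
S(k) = 0
(2111 - S(L(1, j))) - 2920 = (2111 - 1*0) - 2920 = (2111 + 0) - 2920 = 2111 - 2920 = -809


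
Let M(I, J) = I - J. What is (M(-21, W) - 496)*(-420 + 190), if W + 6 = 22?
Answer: 122590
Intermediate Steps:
W = 16 (W = -6 + 22 = 16)
(M(-21, W) - 496)*(-420 + 190) = ((-21 - 1*16) - 496)*(-420 + 190) = ((-21 - 16) - 496)*(-230) = (-37 - 496)*(-230) = -533*(-230) = 122590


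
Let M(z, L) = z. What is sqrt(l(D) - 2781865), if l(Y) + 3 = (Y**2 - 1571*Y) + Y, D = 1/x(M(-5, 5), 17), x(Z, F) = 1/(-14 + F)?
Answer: I*sqrt(2786569) ≈ 1669.3*I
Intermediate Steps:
D = 3 (D = 1/(1/(-14 + 17)) = 1/(1/3) = 3)
l(Y) = -3 + Y**2 - 1570*Y (l(Y) = -3 + ((Y**2 - 1571*Y) + Y) = -3 + (Y**2 - 1570*Y) = -3 + Y**2 - 1570*Y)
sqrt(l(D) - 2781865) = sqrt((-3 + 3**2 - 1570*3) - 2781865) = sqrt((-3 + 9 - 4710) - 2781865) = sqrt(-4704 - 2781865) = sqrt(-2786569) = I*sqrt(2786569)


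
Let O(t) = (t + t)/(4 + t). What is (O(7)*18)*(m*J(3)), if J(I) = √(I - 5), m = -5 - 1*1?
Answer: -1512*I*√2/11 ≈ -194.39*I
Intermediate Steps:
m = -6 (m = -5 - 1 = -6)
J(I) = √(-5 + I)
O(t) = 2*t/(4 + t) (O(t) = (2*t)/(4 + t) = 2*t/(4 + t))
(O(7)*18)*(m*J(3)) = ((2*7/(4 + 7))*18)*(-6*√(-5 + 3)) = ((2*7/11)*18)*(-6*I*√2) = ((2*7*(1/11))*18)*(-6*I*√2) = ((14/11)*18)*(-6*I*√2) = 252*(-6*I*√2)/11 = -1512*I*√2/11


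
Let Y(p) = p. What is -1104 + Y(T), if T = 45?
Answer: -1059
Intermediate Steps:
-1104 + Y(T) = -1104 + 45 = -1059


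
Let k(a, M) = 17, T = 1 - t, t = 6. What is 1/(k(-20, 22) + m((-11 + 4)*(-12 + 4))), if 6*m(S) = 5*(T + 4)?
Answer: 6/97 ≈ 0.061856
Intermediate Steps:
T = -5 (T = 1 - 1*6 = 1 - 6 = -5)
m(S) = -5/6 (m(S) = (5*(-5 + 4))/6 = (5*(-1))/6 = (1/6)*(-5) = -5/6)
1/(k(-20, 22) + m((-11 + 4)*(-12 + 4))) = 1/(17 - 5/6) = 1/(97/6) = 6/97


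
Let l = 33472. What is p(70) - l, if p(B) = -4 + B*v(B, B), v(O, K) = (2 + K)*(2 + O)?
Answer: 329404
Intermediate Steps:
p(B) = -4 + B*(4 + B² + 4*B) (p(B) = -4 + B*(4 + 2*B + 2*B + B*B) = -4 + B*(4 + 2*B + 2*B + B²) = -4 + B*(4 + B² + 4*B))
p(70) - l = (-4 + 70*(4 + 70² + 4*70)) - 1*33472 = (-4 + 70*(4 + 4900 + 280)) - 33472 = (-4 + 70*5184) - 33472 = (-4 + 362880) - 33472 = 362876 - 33472 = 329404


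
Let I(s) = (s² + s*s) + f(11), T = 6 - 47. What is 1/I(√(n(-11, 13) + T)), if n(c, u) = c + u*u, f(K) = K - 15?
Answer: 1/230 ≈ 0.0043478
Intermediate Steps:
f(K) = -15 + K
n(c, u) = c + u²
T = -41
I(s) = -4 + 2*s² (I(s) = (s² + s*s) + (-15 + 11) = (s² + s²) - 4 = 2*s² - 4 = -4 + 2*s²)
1/I(√(n(-11, 13) + T)) = 1/(-4 + 2*(√((-11 + 13²) - 41))²) = 1/(-4 + 2*(√((-11 + 169) - 41))²) = 1/(-4 + 2*(√(158 - 41))²) = 1/(-4 + 2*(√117)²) = 1/(-4 + 2*(3*√13)²) = 1/(-4 + 2*117) = 1/(-4 + 234) = 1/230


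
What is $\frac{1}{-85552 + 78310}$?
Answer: $- \frac{1}{7242} \approx -0.00013808$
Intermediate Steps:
$\frac{1}{-85552 + 78310} = \frac{1}{-7242} = - \frac{1}{7242}$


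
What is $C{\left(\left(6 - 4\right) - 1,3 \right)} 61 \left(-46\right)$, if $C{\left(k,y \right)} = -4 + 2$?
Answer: $5612$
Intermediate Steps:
$C{\left(k,y \right)} = -2$
$C{\left(\left(6 - 4\right) - 1,3 \right)} 61 \left(-46\right) = \left(-2\right) 61 \left(-46\right) = \left(-122\right) \left(-46\right) = 5612$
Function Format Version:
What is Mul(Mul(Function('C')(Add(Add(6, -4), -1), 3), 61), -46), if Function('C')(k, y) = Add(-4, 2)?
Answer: 5612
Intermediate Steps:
Function('C')(k, y) = -2
Mul(Mul(Function('C')(Add(Add(6, -4), -1), 3), 61), -46) = Mul(Mul(-2, 61), -46) = Mul(-122, -46) = 5612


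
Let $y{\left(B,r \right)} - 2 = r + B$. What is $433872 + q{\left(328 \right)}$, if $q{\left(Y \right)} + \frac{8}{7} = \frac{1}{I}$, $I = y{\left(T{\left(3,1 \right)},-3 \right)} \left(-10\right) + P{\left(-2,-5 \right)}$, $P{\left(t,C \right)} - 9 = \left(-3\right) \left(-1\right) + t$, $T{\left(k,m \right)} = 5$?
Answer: $\frac{91112873}{210} \approx 4.3387 \cdot 10^{5}$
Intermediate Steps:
$P{\left(t,C \right)} = 12 + t$ ($P{\left(t,C \right)} = 9 + \left(\left(-3\right) \left(-1\right) + t\right) = 9 + \left(3 + t\right) = 12 + t$)
$y{\left(B,r \right)} = 2 + B + r$ ($y{\left(B,r \right)} = 2 + \left(r + B\right) = 2 + \left(B + r\right) = 2 + B + r$)
$I = -30$ ($I = \left(2 + 5 - 3\right) \left(-10\right) + \left(12 - 2\right) = 4 \left(-10\right) + 10 = -40 + 10 = -30$)
$q{\left(Y \right)} = - \frac{247}{210}$ ($q{\left(Y \right)} = - \frac{8}{7} + \frac{1}{-30} = - \frac{8}{7} - \frac{1}{30} = - \frac{247}{210}$)
$433872 + q{\left(328 \right)} = 433872 - \frac{247}{210} = \frac{91112873}{210}$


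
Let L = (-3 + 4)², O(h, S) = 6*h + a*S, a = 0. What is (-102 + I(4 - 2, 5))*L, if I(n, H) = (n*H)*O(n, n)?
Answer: 18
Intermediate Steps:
O(h, S) = 6*h (O(h, S) = 6*h + 0*S = 6*h + 0 = 6*h)
L = 1 (L = 1² = 1)
I(n, H) = 6*H*n² (I(n, H) = (n*H)*(6*n) = (H*n)*(6*n) = 6*H*n²)
(-102 + I(4 - 2, 5))*L = (-102 + 6*5*(4 - 2)²)*1 = (-102 + 6*5*2²)*1 = (-102 + 6*5*4)*1 = (-102 + 120)*1 = 18*1 = 18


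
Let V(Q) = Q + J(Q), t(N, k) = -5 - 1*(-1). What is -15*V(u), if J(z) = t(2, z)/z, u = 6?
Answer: -80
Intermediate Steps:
t(N, k) = -4 (t(N, k) = -5 + 1 = -4)
J(z) = -4/z
V(Q) = Q - 4/Q
-15*V(u) = -15*(6 - 4/6) = -15*(6 - 4*⅙) = -15*(6 - ⅔) = -15*16/3 = -80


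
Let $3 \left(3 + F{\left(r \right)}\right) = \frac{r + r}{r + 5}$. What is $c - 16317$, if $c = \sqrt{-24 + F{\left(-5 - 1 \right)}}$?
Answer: $-16317 + i \sqrt{23} \approx -16317.0 + 4.7958 i$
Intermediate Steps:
$F{\left(r \right)} = -3 + \frac{2 r}{3 \left(5 + r\right)}$ ($F{\left(r \right)} = -3 + \frac{\left(r + r\right) \frac{1}{r + 5}}{3} = -3 + \frac{2 r \frac{1}{5 + r}}{3} = -3 + \frac{2 r}{3 \left(5 + r\right)}$)
$c = i \sqrt{23}$ ($c = \sqrt{-24 + \frac{-45 - 7 \left(-5 - 1\right)}{3 \left(5 - 6\right)}} = \sqrt{-24 + \frac{-45 - -42}{3 \left(5 - 6\right)}} = \sqrt{-24 + \frac{-45 + 42}{3 \left(-1\right)}} = \sqrt{-24 + \frac{1}{3} \left(-1\right) \left(-3\right)} = \sqrt{-24 + 1} = \sqrt{-23} = i \sqrt{23} \approx 4.7958 i$)
$c - 16317 = i \sqrt{23} - 16317 = -16317 + i \sqrt{23}$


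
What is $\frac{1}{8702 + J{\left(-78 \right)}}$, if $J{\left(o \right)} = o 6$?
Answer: $\frac{1}{8234} \approx 0.00012145$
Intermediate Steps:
$J{\left(o \right)} = 6 o$
$\frac{1}{8702 + J{\left(-78 \right)}} = \frac{1}{8702 + 6 \left(-78\right)} = \frac{1}{8702 - 468} = \frac{1}{8234}$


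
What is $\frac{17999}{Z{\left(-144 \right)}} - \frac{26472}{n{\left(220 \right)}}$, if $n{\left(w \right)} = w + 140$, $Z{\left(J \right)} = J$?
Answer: $- \frac{142939}{720} \approx -198.53$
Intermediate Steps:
$n{\left(w \right)} = 140 + w$
$\frac{17999}{Z{\left(-144 \right)}} - \frac{26472}{n{\left(220 \right)}} = \frac{17999}{-144} - \frac{26472}{140 + 220} = 17999 \left(- \frac{1}{144}\right) - \frac{26472}{360} = - \frac{17999}{144} - \frac{1103}{15} = - \frac{142939}{720}$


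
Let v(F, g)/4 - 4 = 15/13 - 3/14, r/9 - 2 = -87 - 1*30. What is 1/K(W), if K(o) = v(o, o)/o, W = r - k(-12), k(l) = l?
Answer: -3003/58 ≈ -51.776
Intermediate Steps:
r = -1035 (r = 18 + 9*(-87 - 1*30) = 18 + 9*(-87 - 30) = 18 + 9*(-117) = 18 - 1053 = -1035)
W = -1023 (W = -1035 - 1*(-12) = -1035 + 12 = -1023)
v(F, g) = 1798/91 (v(F, g) = 16 + 4*(15/13 - 3/14) = 16 + 4*(171/182) = 16 + 342/91 = 1798/91)
K(o) = 1798/(91*o)
1/K(W) = 1/((1798/91)/(-1023)) = 1/((1798/91)*(-1/1023)) = 1/(-58/3003) = -3003/58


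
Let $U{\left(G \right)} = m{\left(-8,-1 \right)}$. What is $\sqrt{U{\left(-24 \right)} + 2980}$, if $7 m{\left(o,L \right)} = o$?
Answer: $\frac{2 \sqrt{36491}}{7} \approx 54.579$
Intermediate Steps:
$m{\left(o,L \right)} = \frac{o}{7}$
$U{\left(G \right)} = - \frac{8}{7}$ ($U{\left(G \right)} = \frac{1}{7} \left(-8\right) = - \frac{8}{7}$)
$\sqrt{U{\left(-24 \right)} + 2980} = \sqrt{- \frac{8}{7} + 2980} = \sqrt{\frac{20852}{7}} = \frac{2 \sqrt{36491}}{7}$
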